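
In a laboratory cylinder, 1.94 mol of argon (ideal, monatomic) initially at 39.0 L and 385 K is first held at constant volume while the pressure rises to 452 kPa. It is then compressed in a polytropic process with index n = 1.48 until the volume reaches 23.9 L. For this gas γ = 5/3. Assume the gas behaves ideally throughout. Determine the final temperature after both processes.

P₁ = nRT₁/V₁ = 1.94×8.314×385/39.0 = 159 kPa.
Step 1 — Isochoric: V stays 39.0 L; P/T = const ⇒ T₂ = 1090 K, P₂ = 452 kPa.
W = 0 (no volume change).
ΔU = nCvΔT = 1.94×12.5×(1090−385) = 17100 J.
Q = ΔU = 17100 J.
State after step 1: P = 452 kPa, V = 39.0 L, T = 1090 K.
Step 2 — Polytropic n=1.48: T₂ = T₁(V₁/V₂)^(n−1) = 1090×(1.63)^0.48 = 1380 K; P₂ = P₁(V₁/V₂)^n = 933 kPa.
W = (P₁V₁−P₂V₂)/(n−1) = (452×39.0−933×23.9)/0.48 = -9730 J.
ΔU = nCvΔT = 1.94×12.5×(1380−1090) = 7010 J.
Q = ΔU + W = -2720 J.
Net over both steps: W = -9730 J, Q = 14400 J, ΔU = 24100 J.

1380 K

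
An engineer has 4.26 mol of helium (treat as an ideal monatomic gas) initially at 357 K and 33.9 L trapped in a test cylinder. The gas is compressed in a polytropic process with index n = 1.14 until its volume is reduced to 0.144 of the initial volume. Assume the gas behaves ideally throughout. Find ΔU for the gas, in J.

P₁ = nRT₁/V₁ = 4.26×8.314×357/33.9 = 373 kPa.
Polytropic n=1.14: T₂ = T₁(V₁/V₂)^(n−1) = 357×(6.94)^0.14 = 468 K; P₂ = P₁(V₁/V₂)^n = 3400 kPa.
For an ideal gas ΔU = nCvΔT with Cv = (3/2)R = 12.5 J/(mol·K).
ΔU = 4.26×12.5×(468−357) = 5910 J.

5910 J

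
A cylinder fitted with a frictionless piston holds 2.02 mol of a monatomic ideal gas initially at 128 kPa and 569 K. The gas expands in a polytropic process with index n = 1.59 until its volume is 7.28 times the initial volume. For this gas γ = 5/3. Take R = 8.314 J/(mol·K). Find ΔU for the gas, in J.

V₁ = nRT₁/P₁ = 2.02×8.314×569/128 = 74.7 L.
Polytropic n=1.59: T₂ = T₁(V₁/V₂)^(n−1) = 569×(0.137)^0.59 = 176 K; P₂ = P₁(V₁/V₂)^n = 5.45 kPa.
For an ideal gas ΔU = nCvΔT with Cv = (3/2)R = 12.5 J/(mol·K).
ΔU = 2.02×12.5×(176−569) = -9890 J.

-9890 J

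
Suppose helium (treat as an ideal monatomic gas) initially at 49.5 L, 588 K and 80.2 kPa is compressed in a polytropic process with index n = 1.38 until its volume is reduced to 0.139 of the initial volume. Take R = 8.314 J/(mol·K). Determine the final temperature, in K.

Polytropic n=1.38: T₂ = T₁(V₁/V₂)^(n−1) = 588×(7.19)^0.38 = 1240 K; P₂ = P₁(V₁/V₂)^n = 1220 kPa.

1240 K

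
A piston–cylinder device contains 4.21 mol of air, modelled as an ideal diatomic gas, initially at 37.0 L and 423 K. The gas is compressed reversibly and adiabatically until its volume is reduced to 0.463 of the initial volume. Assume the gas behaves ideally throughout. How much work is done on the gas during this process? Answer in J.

13400 J

P₁ = nRT₁/V₁ = 4.21×8.314×423/37.0 = 400 kPa.
Adiabatic: TV^(γ−1) = const ⇒ T₂ = 423×(2.16)^0.400 = 576 K; PV^γ = const ⇒ P₂ = 1180 kPa.
ΔU = nCvΔT = 4.21×20.8×(576−423) = 13400 J.
Q = 0 for an adiabatic process, so W = −ΔU = -13400 J.
Work done on the gas = −W_by = 13400 J.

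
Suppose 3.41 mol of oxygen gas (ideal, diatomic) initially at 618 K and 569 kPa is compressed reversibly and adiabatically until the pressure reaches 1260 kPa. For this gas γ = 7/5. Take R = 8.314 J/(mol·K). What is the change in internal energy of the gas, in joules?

V₁ = nRT₁/P₁ = 3.41×8.314×618/569 = 30.8 L.
Adiabatic: T₂/T₁ = (P₂/P₁)^((γ−1)/γ) ⇒ T₂ = 618×(2.21)^0.286 = 776 K; V₂ = 17.5 L.
For an ideal gas ΔU = nCvΔT with Cv = (5/2)R = 20.8 J/(mol·K).
ΔU = 3.41×20.8×(776−618) = 11200 J.

11200 J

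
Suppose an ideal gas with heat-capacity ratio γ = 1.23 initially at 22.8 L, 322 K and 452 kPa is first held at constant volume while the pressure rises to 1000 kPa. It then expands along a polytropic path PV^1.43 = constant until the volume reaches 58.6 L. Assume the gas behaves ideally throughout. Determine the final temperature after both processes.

475 K

n = P₁V₁/(RT₁) = 452×22.8/(8.314×322) = 3.85 mol.
Step 1 — Isochoric: V stays 22.8 L; P/T = const ⇒ T₂ = 712 K, P₂ = 1000 kPa.
W = 0 (no volume change).
ΔU = nCvΔT = 3.85×36.1×(712−322) = 54300 J.
Q = ΔU = 54300 J.
State after step 1: P = 1000 kPa, V = 22.8 L, T = 712 K.
Step 2 — Polytropic n=1.43: T₂ = T₁(V₁/V₂)^(n−1) = 712×(0.389)^0.43 = 475 K; P₂ = P₁(V₁/V₂)^n = 259 kPa.
W = (P₁V₁−P₂V₂)/(n−1) = (1000×22.8−259×58.6)/0.43 = 17700 J.
ΔU = nCvΔT = 3.85×36.1×(475−712) = -33100 J.
Q = ΔU + W = -15400 J.
Net over both steps: W = 17700 J, Q = 38900 J, ΔU = 21300 J.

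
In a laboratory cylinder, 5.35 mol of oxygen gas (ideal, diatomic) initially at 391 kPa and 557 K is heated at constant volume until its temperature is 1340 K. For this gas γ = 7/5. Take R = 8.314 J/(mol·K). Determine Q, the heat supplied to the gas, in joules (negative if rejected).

V₁ = nRT₁/P₁ = 5.35×8.314×557/391 = 63.4 L.
Isochoric: V stays 63.4 L; P/T = const ⇒ T₂ = 1340 K, P₂ = 941 kPa.
W = 0 (no volume change).
ΔU = nCvΔT = 5.35×20.8×(1340−557) = 87100 J.
Q = ΔU = 87100 J.

87100 J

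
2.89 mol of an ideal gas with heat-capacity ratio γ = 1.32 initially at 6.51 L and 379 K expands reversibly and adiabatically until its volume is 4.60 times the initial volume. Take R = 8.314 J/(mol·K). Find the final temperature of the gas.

P₁ = nRT₁/V₁ = 2.89×8.314×379/6.51 = 1400 kPa.
Adiabatic: TV^(γ−1) = const ⇒ T₂ = 379×(0.217)^0.320 = 233 K; PV^γ = const ⇒ P₂ = 187 kPa.

233 K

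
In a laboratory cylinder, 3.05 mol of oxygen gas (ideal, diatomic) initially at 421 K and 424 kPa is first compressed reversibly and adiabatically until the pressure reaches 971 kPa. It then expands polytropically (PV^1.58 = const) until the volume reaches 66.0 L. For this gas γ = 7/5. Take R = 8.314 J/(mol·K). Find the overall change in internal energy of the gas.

-13000 J

V₁ = nRT₁/P₁ = 3.05×8.314×421/424 = 25.2 L.
Step 1 — Adiabatic: T₂/T₁ = (P₂/P₁)^((γ−1)/γ) ⇒ T₂ = 421×(2.29)^0.286 = 533 K; V₂ = 13.9 L.
ΔU = nCvΔT = 3.05×20.8×(533−421) = 7130 J.
Q = 0 for an adiabatic process, so W = −ΔU = -7130 J.
State after step 1: P = 971 kPa, V = 13.9 L, T = 533 K.
Step 2 — Polytropic n=1.58: T₂ = T₁(V₁/V₂)^(n−1) = 533×(0.211)^0.58 = 216 K; P₂ = P₁(V₁/V₂)^n = 83.1 kPa.
W = (P₁V₁−P₂V₂)/(n−1) = (971×13.9−83.1×66.0)/0.58 = 13900 J.
ΔU = nCvΔT = 3.05×20.8×(216−533) = -20100 J.
Q = ΔU + W = -6240 J.
Net over both steps: W = 6730 J, Q = -6240 J, ΔU = -13000 J.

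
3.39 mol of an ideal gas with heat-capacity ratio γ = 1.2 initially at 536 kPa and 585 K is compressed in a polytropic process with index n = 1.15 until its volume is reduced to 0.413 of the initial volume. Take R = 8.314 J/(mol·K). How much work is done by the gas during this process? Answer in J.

-15600 J

V₁ = nRT₁/P₁ = 3.39×8.314×585/536 = 30.8 L.
Polytropic n=1.15: T₂ = T₁(V₁/V₂)^(n−1) = 585×(2.42)^0.15 = 668 K; P₂ = P₁(V₁/V₂)^n = 1480 kPa.
W = (P₁V₁−P₂V₂)/(n−1) = (536×30.8−1480×12.7)/0.15 = -15600 J.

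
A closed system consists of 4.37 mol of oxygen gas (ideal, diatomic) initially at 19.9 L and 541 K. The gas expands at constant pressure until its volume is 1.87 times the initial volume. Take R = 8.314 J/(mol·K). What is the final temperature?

P₁ = nRT₁/V₁ = 4.37×8.314×541/19.9 = 988 kPa.
Isobaric: P stays 988 kPa; V/T = const ⇒ T₂ = 1010 K, V₂ = 37.2 L.

1010 K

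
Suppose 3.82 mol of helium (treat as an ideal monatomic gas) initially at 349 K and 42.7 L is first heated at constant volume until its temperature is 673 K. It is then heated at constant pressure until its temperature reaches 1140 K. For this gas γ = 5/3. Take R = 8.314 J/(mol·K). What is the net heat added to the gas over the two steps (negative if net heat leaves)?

P₁ = nRT₁/V₁ = 3.82×8.314×349/42.7 = 260 kPa.
Step 1 — Isochoric: V stays 42.7 L; P/T = const ⇒ T₂ = 673 K, P₂ = 501 kPa.
W = 0 (no volume change).
ΔU = nCvΔT = 3.82×12.5×(673−349) = 15400 J.
Q = ΔU = 15400 J.
State after step 1: P = 501 kPa, V = 42.7 L, T = 673 K.
Step 2 — Isobaric: P stays 501 kPa; V/T = const ⇒ T₂ = 1140 K, V₂ = 72.3 L.
W = PΔV = 501×(72.3−42.7) kPa·L = 14800 J.
ΔU = nCvΔT = 3.82×12.5×(1140−673) = 22200 J.
Q = ΔU + W = nCpΔT = 37100 J.
Net over both steps: W = 14800 J, Q = 52500 J, ΔU = 37700 J.

52500 J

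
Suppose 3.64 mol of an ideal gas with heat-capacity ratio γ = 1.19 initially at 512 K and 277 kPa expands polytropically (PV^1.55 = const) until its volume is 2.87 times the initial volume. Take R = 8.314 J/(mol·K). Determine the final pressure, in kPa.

54.0 kPa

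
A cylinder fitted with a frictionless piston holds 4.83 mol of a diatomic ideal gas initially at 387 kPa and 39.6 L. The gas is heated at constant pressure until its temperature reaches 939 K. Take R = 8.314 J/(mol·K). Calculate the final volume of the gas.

97.4 L

T₁ = P₁V₁/(nR) = 387×39.6/(4.83×8.314) = 382 K.
Isobaric: P stays 387 kPa; V/T = const ⇒ T₂ = 939 K, V₂ = 97.4 L.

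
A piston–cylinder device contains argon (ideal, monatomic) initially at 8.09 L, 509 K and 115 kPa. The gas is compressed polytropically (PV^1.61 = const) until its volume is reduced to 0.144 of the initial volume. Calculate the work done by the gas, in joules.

n = P₁V₁/(RT₁) = 115×8.09/(8.314×509) = 0.220 mol.
Polytropic n=1.61: T₂ = T₁(V₁/V₂)^(n−1) = 509×(6.94)^0.61 = 1660 K; P₂ = P₁(V₁/V₂)^n = 2600 kPa.
W = (P₁V₁−P₂V₂)/(n−1) = (115×8.09−2600×1.16)/0.61 = -3450 J.

-3450 J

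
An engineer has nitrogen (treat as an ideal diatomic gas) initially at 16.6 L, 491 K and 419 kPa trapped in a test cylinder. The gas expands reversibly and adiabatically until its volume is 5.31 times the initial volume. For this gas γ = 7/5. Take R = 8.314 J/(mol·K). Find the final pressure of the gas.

40.5 kPa

Adiabatic: TV^(γ−1) = const ⇒ T₂ = 491×(0.188)^0.400 = 252 K; PV^γ = const ⇒ P₂ = 40.5 kPa.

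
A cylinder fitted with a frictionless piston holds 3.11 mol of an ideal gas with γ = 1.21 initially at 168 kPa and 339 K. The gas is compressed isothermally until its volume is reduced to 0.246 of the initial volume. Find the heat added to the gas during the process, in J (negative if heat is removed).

V₁ = nRT₁/P₁ = 3.11×8.314×339/168 = 52.2 L.
Isothermal: T stays 339 K; PV = const ⇒ V₂ = 12.8 L, P₂ = 683 kPa.
ΔU = 0 (ideal gas, T constant).
W = nRT ln(V₂/V₁) = 3.11×8.314×339×ln(0.246) = -12300 J.
Q = ΔU + W = -12300 J.

-12300 J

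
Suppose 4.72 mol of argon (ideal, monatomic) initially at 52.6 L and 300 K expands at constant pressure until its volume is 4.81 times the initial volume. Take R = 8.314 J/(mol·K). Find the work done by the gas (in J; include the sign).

44900 J

P₁ = nRT₁/V₁ = 4.72×8.314×300/52.6 = 224 kPa.
Isobaric: P stays 224 kPa; V/T = const ⇒ T₂ = 1440 K, V₂ = 253 L.
W = PΔV = 224×(253−52.6) kPa·L = 44900 J.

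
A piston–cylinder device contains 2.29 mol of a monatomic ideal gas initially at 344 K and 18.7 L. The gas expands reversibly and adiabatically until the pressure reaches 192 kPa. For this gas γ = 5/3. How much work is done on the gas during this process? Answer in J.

-2100 J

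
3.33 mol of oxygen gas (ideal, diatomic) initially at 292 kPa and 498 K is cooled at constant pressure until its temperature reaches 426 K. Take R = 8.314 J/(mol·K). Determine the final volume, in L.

V₁ = nRT₁/P₁ = 3.33×8.314×498/292 = 47.2 L.
Isobaric: P stays 292 kPa; V/T = const ⇒ T₂ = 426 K, V₂ = 40.4 L.

40.4 L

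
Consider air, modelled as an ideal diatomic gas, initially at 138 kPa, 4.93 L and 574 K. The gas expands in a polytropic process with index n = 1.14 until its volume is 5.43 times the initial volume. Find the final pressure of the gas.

Polytropic n=1.14: T₂ = T₁(V₁/V₂)^(n−1) = 574×(0.184)^0.14 = 453 K; P₂ = P₁(V₁/V₂)^n = 20.1 kPa.

20.1 kPa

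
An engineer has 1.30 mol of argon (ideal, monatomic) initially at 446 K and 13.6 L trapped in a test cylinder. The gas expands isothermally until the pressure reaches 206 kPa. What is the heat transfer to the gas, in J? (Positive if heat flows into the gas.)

2620 J

P₁ = nRT₁/V₁ = 1.30×8.314×446/13.6 = 354 kPa.
Isothermal: T stays 446 K; PV = const ⇒ V₂ = 23.4 L, P₂ = 206 kPa.
ΔU = 0 (ideal gas, T constant).
W = nRT ln(V₂/V₁) = 1.30×8.314×446×ln(1.72) = 2620 J.
Q = ΔU + W = 2620 J.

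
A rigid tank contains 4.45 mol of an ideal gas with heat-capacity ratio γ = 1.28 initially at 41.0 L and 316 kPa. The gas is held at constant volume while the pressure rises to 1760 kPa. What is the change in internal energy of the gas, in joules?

T₁ = P₁V₁/(nR) = 316×41.0/(4.45×8.314) = 350 K.
Isochoric: V stays 41.0 L; P/T = const ⇒ T₂ = 1950 K, P₂ = 1760 kPa.
For an ideal gas ΔU = nCvΔT with Cv = R/(γ−1) = 29.7 J/(mol·K).
ΔU = 4.45×29.7×(1950−350) = 211000 J.

211000 J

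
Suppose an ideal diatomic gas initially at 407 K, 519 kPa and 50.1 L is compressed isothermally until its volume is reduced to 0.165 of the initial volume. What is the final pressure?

3150 kPa

Isothermal: T stays 407 K; PV = const ⇒ V₂ = 8.27 L, P₂ = 3150 kPa.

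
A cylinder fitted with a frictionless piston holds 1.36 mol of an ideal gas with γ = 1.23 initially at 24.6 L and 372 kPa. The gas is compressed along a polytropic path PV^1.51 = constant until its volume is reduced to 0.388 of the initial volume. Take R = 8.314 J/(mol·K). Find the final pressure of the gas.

1550 kPa

T₁ = P₁V₁/(nR) = 372×24.6/(1.36×8.314) = 809 K.
Polytropic n=1.51: T₂ = T₁(V₁/V₂)^(n−1) = 809×(2.58)^0.51 = 1310 K; P₂ = P₁(V₁/V₂)^n = 1550 kPa.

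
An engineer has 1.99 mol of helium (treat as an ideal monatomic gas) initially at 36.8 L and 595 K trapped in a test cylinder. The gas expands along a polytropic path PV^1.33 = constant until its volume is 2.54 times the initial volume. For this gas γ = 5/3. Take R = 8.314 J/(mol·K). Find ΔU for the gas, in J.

P₁ = nRT₁/V₁ = 1.99×8.314×595/36.8 = 268 kPa.
Polytropic n=1.33: T₂ = T₁(V₁/V₂)^(n−1) = 595×(0.394)^0.33 = 437 K; P₂ = P₁(V₁/V₂)^n = 77.4 kPa.
For an ideal gas ΔU = nCvΔT with Cv = (3/2)R = 12.5 J/(mol·K).
ΔU = 1.99×12.5×(437−595) = -3910 J.

-3910 J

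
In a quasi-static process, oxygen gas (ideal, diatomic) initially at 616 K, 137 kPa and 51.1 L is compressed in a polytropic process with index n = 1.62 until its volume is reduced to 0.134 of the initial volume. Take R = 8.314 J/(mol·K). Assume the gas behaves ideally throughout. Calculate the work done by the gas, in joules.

-28000 J

n = P₁V₁/(RT₁) = 137×51.1/(8.314×616) = 1.37 mol.
Polytropic n=1.62: T₂ = T₁(V₁/V₂)^(n−1) = 616×(7.46)^0.62 = 2140 K; P₂ = P₁(V₁/V₂)^n = 3550 kPa.
W = (P₁V₁−P₂V₂)/(n−1) = (137×51.1−3550×6.85)/0.62 = -28000 J.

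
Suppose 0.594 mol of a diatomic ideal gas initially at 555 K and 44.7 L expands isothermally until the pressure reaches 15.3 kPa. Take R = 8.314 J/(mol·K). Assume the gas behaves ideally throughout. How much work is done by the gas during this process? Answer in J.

P₁ = nRT₁/V₁ = 0.594×8.314×555/44.7 = 61.3 kPa.
Isothermal: T stays 555 K; PV = const ⇒ V₂ = 179 L, P₂ = 15.3 kPa.
W = nRT ln(V₂/V₁) = 0.594×8.314×555×ln(4.01) = 3800 J.

3800 J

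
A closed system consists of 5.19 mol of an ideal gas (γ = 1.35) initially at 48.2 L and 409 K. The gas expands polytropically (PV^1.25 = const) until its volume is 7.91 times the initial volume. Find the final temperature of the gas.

P₁ = nRT₁/V₁ = 5.19×8.314×409/48.2 = 366 kPa.
Polytropic n=1.25: T₂ = T₁(V₁/V₂)^(n−1) = 409×(0.126)^0.25 = 244 K; P₂ = P₁(V₁/V₂)^n = 27.6 kPa.

244 K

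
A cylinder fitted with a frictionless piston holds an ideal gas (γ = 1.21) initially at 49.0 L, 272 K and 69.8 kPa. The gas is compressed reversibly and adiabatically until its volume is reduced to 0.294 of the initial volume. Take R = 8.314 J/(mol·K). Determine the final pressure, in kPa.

307 kPa

Adiabatic: TV^(γ−1) = const ⇒ T₂ = 272×(3.40)^0.210 = 352 K; PV^γ = const ⇒ P₂ = 307 kPa.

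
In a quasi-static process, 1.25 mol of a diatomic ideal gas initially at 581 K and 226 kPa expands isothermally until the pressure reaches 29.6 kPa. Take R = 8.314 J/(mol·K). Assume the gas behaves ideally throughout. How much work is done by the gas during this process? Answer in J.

12300 J

V₁ = nRT₁/P₁ = 1.25×8.314×581/226 = 26.7 L.
Isothermal: T stays 581 K; PV = const ⇒ V₂ = 204 L, P₂ = 29.6 kPa.
W = nRT ln(V₂/V₁) = 1.25×8.314×581×ln(7.64) = 12300 J.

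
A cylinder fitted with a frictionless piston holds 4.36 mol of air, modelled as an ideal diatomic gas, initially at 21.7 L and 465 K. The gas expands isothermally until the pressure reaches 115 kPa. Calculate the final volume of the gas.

P₁ = nRT₁/V₁ = 4.36×8.314×465/21.7 = 777 kPa.
Isothermal: T stays 465 K; PV = const ⇒ V₂ = 147 L, P₂ = 115 kPa.

147 L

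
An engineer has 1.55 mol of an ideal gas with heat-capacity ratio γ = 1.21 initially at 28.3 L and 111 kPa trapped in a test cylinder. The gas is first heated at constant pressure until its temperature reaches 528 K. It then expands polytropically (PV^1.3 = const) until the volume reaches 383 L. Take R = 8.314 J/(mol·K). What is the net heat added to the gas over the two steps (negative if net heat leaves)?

17000 J

T₁ = P₁V₁/(nR) = 111×28.3/(1.55×8.314) = 244 K.
Step 1 — Isobaric: P stays 111 kPa; V/T = const ⇒ T₂ = 528 K, V₂ = 61.3 L.
W = PΔV = 111×(61.3−28.3) kPa·L = 3660 J.
ΔU = nCvΔT = 1.55×39.6×(528−244) = 17400 J.
Q = ΔU + W = nCpΔT = 21100 J.
State after step 1: P = 111 kPa, V = 61.3 L, T = 528 K.
Step 2 — Polytropic n=1.3: T₂ = T₁(V₁/V₂)^(n−1) = 528×(0.160)^0.30 = 305 K; P₂ = P₁(V₁/V₂)^n = 10.3 kPa.
W = (P₁V₁−P₂V₂)/(n−1) = (111×61.3−10.3×383)/0.30 = 9590 J.
ΔU = nCvΔT = 1.55×39.6×(305−528) = -13700 J.
Q = ΔU + W = -4110 J.
Net over both steps: W = 13300 J, Q = 17000 J, ΔU = 3740 J.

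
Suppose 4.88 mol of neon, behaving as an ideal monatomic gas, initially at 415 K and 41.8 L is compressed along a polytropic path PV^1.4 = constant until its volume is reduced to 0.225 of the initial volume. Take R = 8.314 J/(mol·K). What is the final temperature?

754 K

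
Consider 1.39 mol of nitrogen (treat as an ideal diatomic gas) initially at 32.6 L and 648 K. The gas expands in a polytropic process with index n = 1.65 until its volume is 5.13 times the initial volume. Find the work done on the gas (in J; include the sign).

-7540 J

P₁ = nRT₁/V₁ = 1.39×8.314×648/32.6 = 230 kPa.
Polytropic n=1.65: T₂ = T₁(V₁/V₂)^(n−1) = 648×(0.195)^0.65 = 224 K; P₂ = P₁(V₁/V₂)^n = 15.5 kPa.
W = (P₁V₁−P₂V₂)/(n−1) = (230×32.6−15.5×167)/0.65 = 7540 J.
Work done on the gas = −W_by = -7540 J.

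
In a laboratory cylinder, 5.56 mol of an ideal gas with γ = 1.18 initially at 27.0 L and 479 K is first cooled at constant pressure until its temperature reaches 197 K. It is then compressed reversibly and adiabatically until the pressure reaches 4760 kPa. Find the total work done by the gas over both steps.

-28600 J

P₁ = nRT₁/V₁ = 5.56×8.314×479/27.0 = 820 kPa.
Step 1 — Isobaric: P stays 820 kPa; V/T = const ⇒ T₂ = 197 K, V₂ = 11.1 L.
W = PΔV = 820×(11.1−27.0) kPa·L = -13000 J.
ΔU = nCvΔT = 5.56×46.2×(197−479) = -72400 J.
Q = ΔU + W = nCpΔT = -85500 J.
State after step 1: P = 820 kPa, V = 11.1 L, T = 197 K.
Step 2 — Adiabatic: T₂/T₁ = (P₂/P₁)^((γ−1)/γ) ⇒ T₂ = 197×(5.80)^0.153 = 258 K; V₂ = 2.50 L.
ΔU = nCvΔT = 5.56×46.2×(258−197) = 15600 J.
Q = 0 for an adiabatic process, so W = −ΔU = -15600 J.
Net over both steps: W = -28600 J, Q = -85500 J, ΔU = -56900 J.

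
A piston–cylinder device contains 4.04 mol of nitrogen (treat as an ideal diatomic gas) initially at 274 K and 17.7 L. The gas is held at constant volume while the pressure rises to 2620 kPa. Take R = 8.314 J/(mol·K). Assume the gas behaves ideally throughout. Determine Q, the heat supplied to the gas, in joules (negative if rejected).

92900 J

P₁ = nRT₁/V₁ = 4.04×8.314×274/17.7 = 520 kPa.
Isochoric: V stays 17.7 L; P/T = const ⇒ T₂ = 1380 K, P₂ = 2620 kPa.
W = 0 (no volume change).
ΔU = nCvΔT = 4.04×20.8×(1380−274) = 92900 J.
Q = ΔU = 92900 J.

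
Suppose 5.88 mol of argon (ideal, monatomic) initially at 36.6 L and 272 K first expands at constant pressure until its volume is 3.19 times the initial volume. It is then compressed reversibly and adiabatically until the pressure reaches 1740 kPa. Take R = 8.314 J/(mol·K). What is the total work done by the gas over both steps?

P₁ = nRT₁/V₁ = 5.88×8.314×272/36.6 = 363 kPa.
Step 1 — Isobaric: P stays 363 kPa; V/T = const ⇒ T₂ = 868 K, V₂ = 117 L.
W = PΔV = 363×(117−36.6) kPa·L = 29100 J.
ΔU = nCvΔT = 5.88×12.5×(868−272) = 43700 J.
Q = ΔU + W = nCpΔT = 72800 J.
State after step 1: P = 363 kPa, V = 117 L, T = 868 K.
Step 2 — Adiabatic: T₂/T₁ = (P₂/P₁)^((γ−1)/γ) ⇒ T₂ = 868×(4.79)^0.400 = 1620 K; V₂ = 45.6 L.
ΔU = nCvΔT = 5.88×12.5×(1620−868) = 55400 J.
Q = 0 for an adiabatic process, so W = −ΔU = -55400 J.
Net over both steps: W = -26300 J, Q = 72800 J, ΔU = 99100 J.

-26300 J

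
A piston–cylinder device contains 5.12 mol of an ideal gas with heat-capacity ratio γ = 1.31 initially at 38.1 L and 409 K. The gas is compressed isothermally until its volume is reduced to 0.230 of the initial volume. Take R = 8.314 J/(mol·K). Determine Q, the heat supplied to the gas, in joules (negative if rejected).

-25600 J

P₁ = nRT₁/V₁ = 5.12×8.314×409/38.1 = 457 kPa.
Isothermal: T stays 409 K; PV = const ⇒ V₂ = 8.76 L, P₂ = 1990 kPa.
ΔU = 0 (ideal gas, T constant).
W = nRT ln(V₂/V₁) = 5.12×8.314×409×ln(0.230) = -25600 J.
Q = ΔU + W = -25600 J.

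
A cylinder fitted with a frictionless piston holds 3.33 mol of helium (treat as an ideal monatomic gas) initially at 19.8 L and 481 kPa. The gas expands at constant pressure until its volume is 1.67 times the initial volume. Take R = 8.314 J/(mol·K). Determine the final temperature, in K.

574 K

T₁ = P₁V₁/(nR) = 481×19.8/(3.33×8.314) = 344 K.
Isobaric: P stays 481 kPa; V/T = const ⇒ T₂ = 574 K, V₂ = 33.1 L.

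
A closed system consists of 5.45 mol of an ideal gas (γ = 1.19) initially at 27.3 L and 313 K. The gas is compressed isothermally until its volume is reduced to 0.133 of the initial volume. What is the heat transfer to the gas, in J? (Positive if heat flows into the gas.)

-28600 J

P₁ = nRT₁/V₁ = 5.45×8.314×313/27.3 = 520 kPa.
Isothermal: T stays 313 K; PV = const ⇒ V₂ = 3.63 L, P₂ = 3910 kPa.
ΔU = 0 (ideal gas, T constant).
W = nRT ln(V₂/V₁) = 5.45×8.314×313×ln(0.133) = -28600 J.
Q = ΔU + W = -28600 J.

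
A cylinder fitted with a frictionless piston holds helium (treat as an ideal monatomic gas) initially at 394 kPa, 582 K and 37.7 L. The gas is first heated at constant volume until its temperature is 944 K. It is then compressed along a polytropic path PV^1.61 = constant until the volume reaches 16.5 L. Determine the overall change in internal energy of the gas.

37500 J

n = P₁V₁/(RT₁) = 394×37.7/(8.314×582) = 3.07 mol.
Step 1 — Isochoric: V stays 37.7 L; P/T = const ⇒ T₂ = 944 K, P₂ = 639 kPa.
W = 0 (no volume change).
ΔU = nCvΔT = 3.07×12.5×(944−582) = 13900 J.
Q = ΔU = 13900 J.
State after step 1: P = 639 kPa, V = 37.7 L, T = 944 K.
Step 2 — Polytropic n=1.61: T₂ = T₁(V₁/V₂)^(n−1) = 944×(2.28)^0.61 = 1560 K; P₂ = P₁(V₁/V₂)^n = 2420 kPa.
W = (P₁V₁−P₂V₂)/(n−1) = (639×37.7−2420×16.5)/0.61 = -25900 J.
ΔU = nCvΔT = 3.07×12.5×(1560−944) = 23700 J.
Q = ΔU + W = -2200 J.
Net over both steps: W = -25900 J, Q = 11700 J, ΔU = 37500 J.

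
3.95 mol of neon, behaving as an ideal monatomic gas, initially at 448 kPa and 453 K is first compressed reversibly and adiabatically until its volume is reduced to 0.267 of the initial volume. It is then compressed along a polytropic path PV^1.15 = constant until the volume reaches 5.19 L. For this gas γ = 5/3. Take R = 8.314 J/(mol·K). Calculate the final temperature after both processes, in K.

V₁ = nRT₁/P₁ = 3.95×8.314×453/448 = 33.2 L.
Step 1 — Adiabatic: TV^(γ−1) = const ⇒ T₂ = 453×(3.75)^0.667 = 1090 K; PV^γ = const ⇒ P₂ = 4050 kPa.
ΔU = nCvΔT = 3.95×12.5×(1090−453) = 31500 J.
Q = 0 for an adiabatic process, so W = −ΔU = -31500 J.
State after step 1: P = 4050 kPa, V = 8.87 L, T = 1090 K.
Step 2 — Polytropic n=1.15: T₂ = T₁(V₁/V₂)^(n−1) = 1090×(1.71)^0.15 = 1180 K; P₂ = P₁(V₁/V₂)^n = 7490 kPa.
W = (P₁V₁−P₂V₂)/(n−1) = (4050×8.87−7490×5.19)/0.15 = -20000 J.
ΔU = nCvΔT = 3.95×12.5×(1180−1090) = 4500 J.
Q = ΔU + W = -15500 J.
Net over both steps: W = -51500 J, Q = -15500 J, ΔU = 36000 J.

1180 K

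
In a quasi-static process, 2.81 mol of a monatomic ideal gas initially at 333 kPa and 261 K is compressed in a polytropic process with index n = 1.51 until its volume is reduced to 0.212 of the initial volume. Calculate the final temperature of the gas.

V₁ = nRT₁/P₁ = 2.81×8.314×261/333 = 18.3 L.
Polytropic n=1.51: T₂ = T₁(V₁/V₂)^(n−1) = 261×(4.72)^0.51 = 576 K; P₂ = P₁(V₁/V₂)^n = 3460 kPa.

576 K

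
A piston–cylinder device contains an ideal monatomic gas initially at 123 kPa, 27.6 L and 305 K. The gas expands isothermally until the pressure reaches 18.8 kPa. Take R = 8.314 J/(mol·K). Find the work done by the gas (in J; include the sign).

6380 J

n = P₁V₁/(RT₁) = 123×27.6/(8.314×305) = 1.34 mol.
Isothermal: T stays 305 K; PV = const ⇒ V₂ = 181 L, P₂ = 18.8 kPa.
W = nRT ln(V₂/V₁) = 1.34×8.314×305×ln(6.54) = 6380 J.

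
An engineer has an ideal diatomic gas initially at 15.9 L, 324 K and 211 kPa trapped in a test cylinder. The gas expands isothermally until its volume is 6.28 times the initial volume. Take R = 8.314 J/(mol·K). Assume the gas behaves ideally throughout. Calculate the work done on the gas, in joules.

-6160 J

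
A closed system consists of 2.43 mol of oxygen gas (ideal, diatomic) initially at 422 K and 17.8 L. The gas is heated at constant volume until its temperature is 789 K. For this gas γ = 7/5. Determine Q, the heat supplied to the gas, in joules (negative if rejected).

P₁ = nRT₁/V₁ = 2.43×8.314×422/17.8 = 479 kPa.
Isochoric: V stays 17.8 L; P/T = const ⇒ T₂ = 789 K, P₂ = 896 kPa.
W = 0 (no volume change).
ΔU = nCvΔT = 2.43×20.8×(789−422) = 18500 J.
Q = ΔU = 18500 J.

18500 J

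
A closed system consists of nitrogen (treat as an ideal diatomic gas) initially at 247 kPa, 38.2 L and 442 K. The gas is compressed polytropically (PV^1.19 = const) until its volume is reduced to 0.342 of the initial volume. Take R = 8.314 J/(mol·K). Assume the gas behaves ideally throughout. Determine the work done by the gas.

n = P₁V₁/(RT₁) = 247×38.2/(8.314×442) = 2.57 mol.
Polytropic n=1.19: T₂ = T₁(V₁/V₂)^(n−1) = 442×(2.92)^0.19 = 542 K; P₂ = P₁(V₁/V₂)^n = 886 kPa.
W = (P₁V₁−P₂V₂)/(n−1) = (247×38.2−886×13.1)/0.19 = -11200 J.

-11200 J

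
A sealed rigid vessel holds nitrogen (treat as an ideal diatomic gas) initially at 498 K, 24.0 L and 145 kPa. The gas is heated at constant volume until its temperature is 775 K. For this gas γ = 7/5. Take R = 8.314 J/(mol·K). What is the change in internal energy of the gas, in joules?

n = P₁V₁/(RT₁) = 145×24.0/(8.314×498) = 0.841 mol.
Isochoric: V stays 24.0 L; P/T = const ⇒ T₂ = 775 K, P₂ = 226 kPa.
For an ideal gas ΔU = nCvΔT with Cv = (5/2)R = 20.8 J/(mol·K).
ΔU = 0.841×20.8×(775−498) = 4840 J.

4840 J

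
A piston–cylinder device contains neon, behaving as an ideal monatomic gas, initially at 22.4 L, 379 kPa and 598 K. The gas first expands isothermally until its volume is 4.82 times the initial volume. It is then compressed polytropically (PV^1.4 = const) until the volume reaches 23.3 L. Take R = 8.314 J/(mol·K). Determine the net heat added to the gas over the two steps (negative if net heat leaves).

n = P₁V₁/(RT₁) = 379×22.4/(8.314×598) = 1.71 mol.
Step 1 — Isothermal: T stays 598 K; PV = const ⇒ V₂ = 108 L, P₂ = 78.6 kPa.
ΔU = 0 (ideal gas, T constant).
W = nRT ln(V₂/V₁) = 1.71×8.314×598×ln(4.82) = 13400 J.
Q = ΔU + W = 13400 J.
State after step 1: P = 78.6 kPa, V = 108 L, T = 598 K.
Step 2 — Polytropic n=1.4: T₂ = T₁(V₁/V₂)^(n−1) = 598×(4.63)^0.40 = 1100 K; P₂ = P₁(V₁/V₂)^n = 673 kPa.
W = (P₁V₁−P₂V₂)/(n−1) = (78.6×108−673×23.3)/0.40 = -18000 J.
ΔU = nCvΔT = 1.71×12.5×(1100−598) = 10800 J.
Q = ΔU + W = -7190 J.
Net over both steps: W = -4620 J, Q = 6160 J, ΔU = 10800 J.

6160 J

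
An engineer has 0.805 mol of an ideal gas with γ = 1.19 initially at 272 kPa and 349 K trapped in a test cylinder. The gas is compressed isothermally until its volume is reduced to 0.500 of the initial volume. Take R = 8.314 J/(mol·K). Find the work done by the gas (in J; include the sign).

V₁ = nRT₁/P₁ = 0.805×8.314×349/272 = 8.59 L.
Isothermal: T stays 349 K; PV = const ⇒ V₂ = 4.29 L, P₂ = 544 kPa.
W = nRT ln(V₂/V₁) = 0.805×8.314×349×ln(0.500) = -1620 J.

-1620 J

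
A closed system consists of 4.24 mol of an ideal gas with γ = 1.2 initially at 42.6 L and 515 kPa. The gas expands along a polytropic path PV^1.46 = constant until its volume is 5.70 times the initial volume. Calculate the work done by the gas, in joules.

T₁ = P₁V₁/(nR) = 515×42.6/(4.24×8.314) = 622 K.
Polytropic n=1.46: T₂ = T₁(V₁/V₂)^(n−1) = 622×(0.175)^0.46 = 279 K; P₂ = P₁(V₁/V₂)^n = 40.6 kPa.
W = (P₁V₁−P₂V₂)/(n−1) = (515×42.6−40.6×243)/0.46 = 26300 J.

26300 J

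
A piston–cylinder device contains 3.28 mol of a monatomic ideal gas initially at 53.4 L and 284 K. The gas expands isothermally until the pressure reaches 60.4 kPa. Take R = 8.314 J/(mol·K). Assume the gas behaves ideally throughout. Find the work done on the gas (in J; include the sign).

-6780 J

P₁ = nRT₁/V₁ = 3.28×8.314×284/53.4 = 145 kPa.
Isothermal: T stays 284 K; PV = const ⇒ V₂ = 128 L, P₂ = 60.4 kPa.
W = nRT ln(V₂/V₁) = 3.28×8.314×284×ln(2.40) = 6780 J.
Work done on the gas = −W_by = -6780 J.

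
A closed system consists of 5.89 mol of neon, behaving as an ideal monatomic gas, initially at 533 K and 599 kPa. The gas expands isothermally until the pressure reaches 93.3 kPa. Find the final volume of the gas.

280 L

V₁ = nRT₁/P₁ = 5.89×8.314×533/599 = 43.6 L.
Isothermal: T stays 533 K; PV = const ⇒ V₂ = 280 L, P₂ = 93.3 kPa.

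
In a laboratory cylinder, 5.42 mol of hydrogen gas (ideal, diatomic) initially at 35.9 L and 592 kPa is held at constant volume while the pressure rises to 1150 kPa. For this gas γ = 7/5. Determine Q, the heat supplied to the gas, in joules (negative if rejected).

T₁ = P₁V₁/(nR) = 592×35.9/(5.42×8.314) = 472 K.
Isochoric: V stays 35.9 L; P/T = const ⇒ T₂ = 916 K, P₂ = 1150 kPa.
W = 0 (no volume change).
ΔU = nCvΔT = 5.42×20.8×(916−472) = 50100 J.
Q = ΔU = 50100 J.

50100 J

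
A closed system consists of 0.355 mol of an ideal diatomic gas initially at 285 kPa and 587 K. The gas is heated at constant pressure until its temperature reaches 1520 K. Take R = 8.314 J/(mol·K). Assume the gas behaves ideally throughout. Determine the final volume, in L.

15.7 L

V₁ = nRT₁/P₁ = 0.355×8.314×587/285 = 6.08 L.
Isobaric: P stays 285 kPa; V/T = const ⇒ T₂ = 1520 K, V₂ = 15.7 L.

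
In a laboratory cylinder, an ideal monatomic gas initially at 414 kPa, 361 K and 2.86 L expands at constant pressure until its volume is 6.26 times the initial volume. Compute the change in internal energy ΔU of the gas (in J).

9340 J

n = P₁V₁/(RT₁) = 414×2.86/(8.314×361) = 0.395 mol.
Isobaric: P stays 414 kPa; V/T = const ⇒ T₂ = 2260 K, V₂ = 17.9 L.
For an ideal gas ΔU = nCvΔT with Cv = (3/2)R = 12.5 J/(mol·K).
ΔU = 0.395×12.5×(2260−361) = 9340 J.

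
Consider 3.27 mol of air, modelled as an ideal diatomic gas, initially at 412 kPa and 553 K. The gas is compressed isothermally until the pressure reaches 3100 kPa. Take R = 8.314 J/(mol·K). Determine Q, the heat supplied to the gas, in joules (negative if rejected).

V₁ = nRT₁/P₁ = 3.27×8.314×553/412 = 36.5 L.
Isothermal: T stays 553 K; PV = const ⇒ V₂ = 4.85 L, P₂ = 3100 kPa.
ΔU = 0 (ideal gas, T constant).
W = nRT ln(V₂/V₁) = 3.27×8.314×553×ln(0.133) = -30300 J.
Q = ΔU + W = -30300 J.

-30300 J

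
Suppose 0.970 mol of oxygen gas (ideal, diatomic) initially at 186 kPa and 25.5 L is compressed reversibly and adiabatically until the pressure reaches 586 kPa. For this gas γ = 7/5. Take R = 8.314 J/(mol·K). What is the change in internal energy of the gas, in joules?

T₁ = P₁V₁/(nR) = 186×25.5/(0.970×8.314) = 588 K.
Adiabatic: T₂/T₁ = (P₂/P₁)^((γ−1)/γ) ⇒ T₂ = 588×(3.15)^0.286 = 816 K; V₂ = 11.2 L.
For an ideal gas ΔU = nCvΔT with Cv = (5/2)R = 20.8 J/(mol·K).
ΔU = 0.970×20.8×(816−588) = 4600 J.

4600 J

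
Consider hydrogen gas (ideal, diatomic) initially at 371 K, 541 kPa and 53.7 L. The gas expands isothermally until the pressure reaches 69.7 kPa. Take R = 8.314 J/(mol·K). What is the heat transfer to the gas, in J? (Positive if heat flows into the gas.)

n = P₁V₁/(RT₁) = 541×53.7/(8.314×371) = 9.42 mol.
Isothermal: T stays 371 K; PV = const ⇒ V₂ = 417 L, P₂ = 69.7 kPa.
ΔU = 0 (ideal gas, T constant).
W = nRT ln(V₂/V₁) = 9.42×8.314×371×ln(7.76) = 59500 J.
Q = ΔU + W = 59500 J.

59500 J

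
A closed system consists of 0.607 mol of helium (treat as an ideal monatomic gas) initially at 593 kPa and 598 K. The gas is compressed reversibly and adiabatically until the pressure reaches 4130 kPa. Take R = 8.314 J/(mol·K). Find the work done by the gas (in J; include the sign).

V₁ = nRT₁/P₁ = 0.607×8.314×598/593 = 5.09 L.
Adiabatic: T₂/T₁ = (P₂/P₁)^((γ−1)/γ) ⇒ T₂ = 598×(6.96)^0.400 = 1300 K; V₂ = 1.59 L.
ΔU = nCvΔT = 0.607×12.5×(1300−598) = 5310 J.
Q = 0 for an adiabatic process, so W = −ΔU = -5310 J.

-5310 J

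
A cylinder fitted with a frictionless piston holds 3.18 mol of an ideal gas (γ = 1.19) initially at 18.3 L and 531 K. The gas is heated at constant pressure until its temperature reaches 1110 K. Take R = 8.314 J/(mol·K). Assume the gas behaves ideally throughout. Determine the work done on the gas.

-15300 J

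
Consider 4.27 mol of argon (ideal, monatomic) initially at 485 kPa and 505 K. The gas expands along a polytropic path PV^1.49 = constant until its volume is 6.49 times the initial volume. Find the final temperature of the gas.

202 K

V₁ = nRT₁/P₁ = 4.27×8.314×505/485 = 37.0 L.
Polytropic n=1.49: T₂ = T₁(V₁/V₂)^(n−1) = 505×(0.154)^0.49 = 202 K; P₂ = P₁(V₁/V₂)^n = 29.9 kPa.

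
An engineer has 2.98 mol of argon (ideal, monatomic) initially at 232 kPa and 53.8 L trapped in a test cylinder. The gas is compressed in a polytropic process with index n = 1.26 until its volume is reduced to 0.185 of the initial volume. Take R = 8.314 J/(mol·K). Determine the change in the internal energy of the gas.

T₁ = P₁V₁/(nR) = 232×53.8/(2.98×8.314) = 504 K.
Polytropic n=1.26: T₂ = T₁(V₁/V₂)^(n−1) = 504×(5.41)^0.26 = 781 K; P₂ = P₁(V₁/V₂)^n = 1940 kPa.
For an ideal gas ΔU = nCvΔT with Cv = (3/2)R = 12.5 J/(mol·K).
ΔU = 2.98×12.5×(781−504) = 10300 J.

10300 J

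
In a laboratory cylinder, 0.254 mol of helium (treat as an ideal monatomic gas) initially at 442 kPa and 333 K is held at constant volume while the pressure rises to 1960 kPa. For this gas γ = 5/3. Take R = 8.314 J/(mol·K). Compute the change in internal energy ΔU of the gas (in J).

3620 J

V₁ = nRT₁/P₁ = 0.254×8.314×333/442 = 1.59 L.
Isochoric: V stays 1.59 L; P/T = const ⇒ T₂ = 1480 K, P₂ = 1960 kPa.
For an ideal gas ΔU = nCvΔT with Cv = (3/2)R = 12.5 J/(mol·K).
ΔU = 0.254×12.5×(1480−333) = 3620 J.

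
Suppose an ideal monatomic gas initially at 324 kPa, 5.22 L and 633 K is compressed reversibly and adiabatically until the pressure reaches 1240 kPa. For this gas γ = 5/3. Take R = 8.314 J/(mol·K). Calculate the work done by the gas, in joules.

-1800 J

n = P₁V₁/(RT₁) = 324×5.22/(8.314×633) = 0.321 mol.
Adiabatic: T₂/T₁ = (P₂/P₁)^((γ−1)/γ) ⇒ T₂ = 633×(3.83)^0.400 = 1080 K; V₂ = 2.33 L.
ΔU = nCvΔT = 0.321×12.5×(1080−633) = 1800 J.
Q = 0 for an adiabatic process, so W = −ΔU = -1800 J.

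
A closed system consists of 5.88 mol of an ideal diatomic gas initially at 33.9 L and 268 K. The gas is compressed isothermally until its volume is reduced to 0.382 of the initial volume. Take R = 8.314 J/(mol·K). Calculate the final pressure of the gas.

1010 kPa

P₁ = nRT₁/V₁ = 5.88×8.314×268/33.9 = 386 kPa.
Isothermal: T stays 268 K; PV = const ⇒ V₂ = 12.9 L, P₂ = 1010 kPa.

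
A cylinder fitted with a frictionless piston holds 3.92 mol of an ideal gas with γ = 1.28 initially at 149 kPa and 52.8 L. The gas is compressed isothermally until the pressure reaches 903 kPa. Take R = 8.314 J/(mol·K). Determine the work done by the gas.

-14200 J

T₁ = P₁V₁/(nR) = 149×52.8/(3.92×8.314) = 241 K.
Isothermal: T stays 241 K; PV = const ⇒ V₂ = 8.71 L, P₂ = 903 kPa.
W = nRT ln(V₂/V₁) = 3.92×8.314×241×ln(0.165) = -14200 J.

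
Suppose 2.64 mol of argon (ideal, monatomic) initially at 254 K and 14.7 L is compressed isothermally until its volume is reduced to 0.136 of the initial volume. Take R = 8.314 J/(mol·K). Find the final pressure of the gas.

P₁ = nRT₁/V₁ = 2.64×8.314×254/14.7 = 379 kPa.
Isothermal: T stays 254 K; PV = const ⇒ V₂ = 2.00 L, P₂ = 2790 kPa.

2790 kPa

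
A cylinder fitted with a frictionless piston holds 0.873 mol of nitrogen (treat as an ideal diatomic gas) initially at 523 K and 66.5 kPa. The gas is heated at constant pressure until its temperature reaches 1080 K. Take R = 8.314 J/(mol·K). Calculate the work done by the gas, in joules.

4040 J

V₁ = nRT₁/P₁ = 0.873×8.314×523/66.5 = 57.1 L.
Isobaric: P stays 66.5 kPa; V/T = const ⇒ T₂ = 1080 K, V₂ = 118 L.
W = PΔV = 66.5×(118−57.1) kPa·L = 4040 J.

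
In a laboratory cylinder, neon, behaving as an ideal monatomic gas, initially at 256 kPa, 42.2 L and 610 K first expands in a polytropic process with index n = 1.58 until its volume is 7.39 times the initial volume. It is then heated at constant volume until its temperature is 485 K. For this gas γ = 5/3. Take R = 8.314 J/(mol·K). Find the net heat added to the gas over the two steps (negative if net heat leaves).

9470 J

n = P₁V₁/(RT₁) = 256×42.2/(8.314×610) = 2.13 mol.
Step 1 — Polytropic n=1.58: T₂ = T₁(V₁/V₂)^(n−1) = 610×(0.135)^0.58 = 191 K; P₂ = P₁(V₁/V₂)^n = 10.9 kPa.
W = (P₁V₁−P₂V₂)/(n−1) = (256×42.2−10.9×312)/0.58 = 12800 J.
ΔU = nCvΔT = 2.13×12.5×(191−610) = -11100 J.
Q = ΔU + W = 1660 J.
State after step 1: P = 10.9 kPa, V = 312 L, T = 191 K.
Step 2 — Isochoric: V stays 312 L; P/T = const ⇒ T₂ = 485 K, P₂ = 27.5 kPa.
W = 0 (no volume change).
ΔU = nCvΔT = 2.13×12.5×(485−191) = 7800 J.
Q = ΔU = 7800 J.
Net over both steps: W = 12800 J, Q = 9470 J, ΔU = -3320 J.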